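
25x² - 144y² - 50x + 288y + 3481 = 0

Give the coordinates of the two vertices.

(1, -4) and (1, 6)

25(x² - 2x) -144(y² - 2y) = -3481
Complete the square: 25(x - 1)² -144(y - 1)² = -3481 + 25 - 144 = -3600
Dividing both sides by -3600: (y - 1)²/25 - (x - 1)²/144 = 1
Hyperbola, center (1, 1), transverse axis vertical; a² = 25, b² = 144.
a = 5. Vertices at (h, k ± a).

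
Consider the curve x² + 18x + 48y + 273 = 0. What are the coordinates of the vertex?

(-9, -4)

Only x is squared. Complete the square in x: (x + 9)² = -48(y + 4).
Vertex (-9, -4); 4p = -48 so p = -12. Opens down.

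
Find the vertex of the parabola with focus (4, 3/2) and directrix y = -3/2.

(4, 0)

The vertex is the midpoint between the focus and the directrix along the axis of symmetry.
Axis is vertical (directrix is horizontal). Vertex y-coordinate = (3/2 + (-3/2))/2 = 0; x-coordinate = 4.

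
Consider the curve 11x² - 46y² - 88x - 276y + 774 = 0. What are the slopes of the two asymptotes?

Rearranging, 11(x² - 8x) -46(y² + 6y) = -774.
Complete the square in x and y: 11(x - 4)² -46(y + 3)² = -774 + 176 - 414 = -1012
Divide through by -1012 to get (y + 3)²/22 - (x - 4)²/92 = 1.
Hyperbola, center (4, -3), transverse axis vertical; a² = 22, b² = 92.
For a vertical hyperbola the asymptotes have slope ±a/b.
Here that is ±√22/2√23 = ±√506/46.

√506/46 and -√506/46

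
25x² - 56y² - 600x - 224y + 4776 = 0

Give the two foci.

Collect terms: 25(x² - 24x) -56(y² + 4y) = -4776
25(x - 12)² -56(y + 2)² = -4776 + 3600 - 224 = -1400
Divide through by -1400 to get (y + 2)²/25 - (x - 12)²/56 = 1.
Hyperbola, center (12, -2), transverse axis vertical; a² = 25, b² = 56.
c² = a² + b² = 25 + 56 = 81, so c = 9.
Foci lie on the vertical axis through the center: (h, k ± c).

(12, -11) and (12, 7)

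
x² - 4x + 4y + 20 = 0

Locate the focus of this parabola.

(2, -5)

Only x is squared. Complete the square in x: (x - 2)² = -4(y + 4).
Vertex (2, -4); 4p = -4 so p = -1. Opens down.
Focus is p units from the vertex along the axis: (h, k + p).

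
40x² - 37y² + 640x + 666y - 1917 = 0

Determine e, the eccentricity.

e = √2849/37

Group: 40(x² + 16x) -37(y² - 18y) = 1917
Completing the square gives 40(x + 8)² -37(y - 9)² = 1917 + 2560 - 2997 = 1480.
Divide through by 1480 to get (x + 8)²/37 - (y - 9)²/40 = 1.
Hyperbola, center (-8, 9), transverse axis horizontal; a² = 37, b² = 40.
c² = a² + b² = 77, so c = √77.
e = c/a = √77/√37 = √2849/37.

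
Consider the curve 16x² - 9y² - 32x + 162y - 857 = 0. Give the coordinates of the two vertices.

(-2, 9) and (4, 9)

Group the x- and y-terms: 16(x² - 2x) -9(y² - 18y) = 857
Completing the square gives 16(x - 1)² -9(y - 9)² = 857 + 16 - 729 = 144.
Dividing both sides by 144: (x - 1)²/9 - (y - 9)²/16 = 1
Hyperbola, center (1, 9), transverse axis horizontal; a² = 9, b² = 16.
a = 3. Vertices at (h ± a, k).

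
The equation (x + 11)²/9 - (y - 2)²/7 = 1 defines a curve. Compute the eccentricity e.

Center (-11, 2). The positive term is the x-term, so the transverse axis is horizontal; a² = 9, b² = 7.
c² = a² + b² = 16, so c = 4.
e = c/a = 4/3.

e = 4/3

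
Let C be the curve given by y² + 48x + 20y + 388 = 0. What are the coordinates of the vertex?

(-6, -10)

Only y is squared. Complete the square in y: (y + 10)² = -48(x + 6).
Vertex (-6, -10); 4p = -48 so p = -12. Opens left.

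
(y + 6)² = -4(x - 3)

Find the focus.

(2, -6)

Vertex (3, -6); 4p = -4 so p = -1. Opens left.
Focus is p units from the vertex along the axis: (h + p, k).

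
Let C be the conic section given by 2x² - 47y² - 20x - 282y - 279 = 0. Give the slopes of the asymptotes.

2(x² - 10x) -47(y² + 6y) = 279
Complete the square: 2(x - 5)² -47(y + 3)² = 279 + 50 - 423 = -94
Divide by -94: (y + 3)²/2 - (x - 5)²/47 = 1
Hyperbola, center (5, -3), transverse axis vertical; a² = 2, b² = 47.
For a vertical hyperbola the asymptotes have slope ±a/b.
Here that is ±√2/√47 = ±√94/47.

√94/47 and -√94/47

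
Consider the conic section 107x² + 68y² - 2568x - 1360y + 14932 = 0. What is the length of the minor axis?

Rearranging, 107(x² - 24x) + 68(y² - 20y) = -14932.
Completing the square gives 107(x - 12)² + 68(y - 10)² = -14932 + 15408 + 6800 = 7276.
Dividing both sides by 7276: (x - 12)²/68 + (y - 10)²/107 = 1
Ellipse, center (12, 10), major axis vertical; a² = 107, b² = 68.
b² = 68 so b = 2√17; the minor axis has length 2b = 4√17.

4√17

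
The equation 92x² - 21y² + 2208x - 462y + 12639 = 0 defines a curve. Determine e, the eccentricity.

Group the x- and y-terms: 92(x² + 24x) -21(y² + 22y) = -12639
92(x + 12)² -21(y + 11)² = -12639 + 13248 - 2541 = -1932
Divide through by -1932 to get (y + 11)²/92 - (x + 12)²/21 = 1.
Hyperbola, center (-12, -11), transverse axis vertical; a² = 92, b² = 21.
c² = a² + b² = 113, so c = √113.
e = c/a = √113/2√23 = √2599/46.

e = √2599/46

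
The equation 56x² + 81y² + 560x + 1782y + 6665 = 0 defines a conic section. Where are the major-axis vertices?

(-14, -11) and (4, -11)

Collect terms: 56(x² + 10x) + 81(y² + 22y) = -6665
Complete the square in x and y: 56(x + 5)² + 81(y + 11)² = -6665 + 1400 + 9801 = 4536
Divide through by 4536 to get (x + 5)²/81 + (y + 11)²/56 = 1.
Ellipse, center (-5, -11), major axis horizontal; a² = 81, b² = 56.
a = 9. Vertices at (h ± a, k).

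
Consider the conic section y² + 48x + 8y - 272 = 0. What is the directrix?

Only y is squared. Complete the square in y: (y + 4)² = -48(x - 6).
Vertex (6, -4); 4p = -48 so p = -12. Opens left.
Directrix is the vertical line x = h − p = 6 − (-12) = 18.

x = 18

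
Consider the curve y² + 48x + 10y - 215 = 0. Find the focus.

Only y is squared. Complete the square in y: (y + 5)² = -48(x - 5).
Vertex (5, -5); 4p = -48 so p = -12. Opens left.
Focus is p units from the vertex along the axis: (h + p, k).

(-7, -5)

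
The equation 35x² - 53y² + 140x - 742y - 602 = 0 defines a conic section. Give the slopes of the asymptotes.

35(x² + 4x) -53(y² + 14y) = 602
Complete the square: 35(x + 2)² -53(y + 7)² = 602 + 140 - 2597 = -1855
Divide through by -1855 to get (y + 7)²/35 - (x + 2)²/53 = 1.
Hyperbola, center (-2, -7), transverse axis vertical; a² = 35, b² = 53.
For a vertical hyperbola the asymptotes have slope ±a/b.
Here that is ±√35/√53 = ±√1855/53.

√1855/53 and -√1855/53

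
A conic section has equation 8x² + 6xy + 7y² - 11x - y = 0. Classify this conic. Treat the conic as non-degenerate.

ellipse

A = 8, B = 6, C = 7.
Discriminant B² − 4AC = 6² − 4·8·7 = -188.
B² − 4AC < 0 ⇒ ellipse.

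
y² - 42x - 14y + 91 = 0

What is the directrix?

x = -19/2

Only y is squared. Complete the square in y: (y - 7)² = 42(x - 1).
Vertex (1, 7); 4p = 42 so p = 21/2. Opens right.
Directrix is the vertical line x = h − p = 1 − (21/2) = -19/2.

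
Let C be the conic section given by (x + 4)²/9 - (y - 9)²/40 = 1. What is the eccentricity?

e = 7/3

Center (-4, 9). The positive term is the x-term, so the transverse axis is horizontal; a² = 9, b² = 40.
c² = a² + b² = 49, so c = 7.
e = c/a = 7/3.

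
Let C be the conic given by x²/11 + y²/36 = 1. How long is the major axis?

12

Center (0, 0). The larger denominator 36 sits under the y-term, so the major axis is vertical; a² = 36, b² = 11.
a² = 36 so a = 6; the major axis has length 2a = 12.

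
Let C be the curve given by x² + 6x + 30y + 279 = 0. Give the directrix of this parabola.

y = -3/2

Only x is squared. Complete the square in x: (x + 3)² = -30(y + 9).
Vertex (-3, -9); 4p = -30 so p = -15/2. Opens down.
Directrix is the horizontal line y = k − p = -9 − (-15/2) = -3/2.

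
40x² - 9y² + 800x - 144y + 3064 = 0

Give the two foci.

(-17, -8) and (-3, -8)

Group: 40(x² + 20x) -9(y² + 16y) = -3064
Complete the square in x and y: 40(x + 10)² -9(y + 8)² = -3064 + 4000 - 576 = 360
Dividing both sides by 360: (x + 10)²/9 - (y + 8)²/40 = 1
Hyperbola, center (-10, -8), transverse axis horizontal; a² = 9, b² = 40.
c² = a² + b² = 9 + 40 = 49, so c = 7.
Foci lie on the horizontal axis through the center: (h ± c, k).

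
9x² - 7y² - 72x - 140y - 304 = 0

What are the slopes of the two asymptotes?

Collect terms: 9(x² - 8x) -7(y² + 20y) = 304
9(x - 4)² -7(y + 10)² = 304 + 144 - 700 = -252
Divide through by -252 to get (y + 10)²/36 - (x - 4)²/28 = 1.
Hyperbola, center (4, -10), transverse axis vertical; a² = 36, b² = 28.
For a vertical hyperbola the asymptotes have slope ±a/b.
Here that is ±6/2√7 = ±3√7/7.

3√7/7 and -3√7/7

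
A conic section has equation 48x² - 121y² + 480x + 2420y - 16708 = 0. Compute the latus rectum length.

96/11

Group: 48(x² + 10x) -121(y² - 20y) = 16708
48(x + 5)² -121(y - 10)² = 16708 + 1200 - 12100 = 5808
Divide by 5808: (x + 5)²/121 - (y - 10)²/48 = 1
Hyperbola, center (-5, 10), transverse axis horizontal; a² = 121, b² = 48.
Latus rectum length = 2b²/a = 2·48/11 = 96/11.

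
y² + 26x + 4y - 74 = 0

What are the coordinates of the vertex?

(3, -2)

Only y is squared. Complete the square in y: (y + 2)² = -26(x - 3).
Vertex (3, -2); 4p = -26 so p = -13/2. Opens left.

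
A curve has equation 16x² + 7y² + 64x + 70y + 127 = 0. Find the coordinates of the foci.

16(x² + 4x) + 7(y² + 10y) = -127
16(x + 2)² + 7(y + 5)² = -127 + 64 + 175 = 112
Dividing both sides by 112: (x + 2)²/7 + (y + 5)²/16 = 1
Ellipse, center (-2, -5), major axis vertical; a² = 16, b² = 7.
c² = a² - b² = 16 - 7 = 9, so c = 3.
Foci lie on the vertical axis through the center: (h, k ± c).

(-2, -8) and (-2, -2)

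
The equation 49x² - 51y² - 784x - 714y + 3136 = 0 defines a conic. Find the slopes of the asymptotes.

7√51/51 and -7√51/51

Collect terms: 49(x² - 16x) -51(y² + 14y) = -3136
Completing the square gives 49(x - 8)² -51(y + 7)² = -3136 + 3136 - 2499 = -2499.
Divide through by -2499 to get (y + 7)²/49 - (x - 8)²/51 = 1.
Hyperbola, center (8, -7), transverse axis vertical; a² = 49, b² = 51.
For a vertical hyperbola the asymptotes have slope ±a/b.
Here that is ±7/√51 = ±7√51/51.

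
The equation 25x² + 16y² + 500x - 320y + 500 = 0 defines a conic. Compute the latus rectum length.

25(x² + 20x) + 16(y² - 20y) = -500
Complete the square in x and y: 25(x + 10)² + 16(y - 10)² = -500 + 2500 + 1600 = 3600
Dividing both sides by 3600: (x + 10)²/144 + (y - 10)²/225 = 1
Ellipse, center (-10, 10), major axis vertical; a² = 225, b² = 144.
Latus rectum length = 2b²/a = 2·144/15 = 96/5.

96/5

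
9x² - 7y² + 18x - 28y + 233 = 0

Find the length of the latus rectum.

28/3

Rearranging, 9(x² + 2x) -7(y² + 4y) = -233.
Complete the square in x and y: 9(x + 1)² -7(y + 2)² = -233 + 9 - 28 = -252
Divide by -252: (y + 2)²/36 - (x + 1)²/28 = 1
Hyperbola, center (-1, -2), transverse axis vertical; a² = 36, b² = 28.
Latus rectum length = 2b²/a = 2·28/6 = 28/3.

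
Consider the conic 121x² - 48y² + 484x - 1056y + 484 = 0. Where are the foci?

Rearranging, 121(x² + 4x) -48(y² + 22y) = -484.
121(x + 2)² -48(y + 11)² = -484 + 484 - 5808 = -5808
Divide by -5808: (y + 11)²/121 - (x + 2)²/48 = 1
Hyperbola, center (-2, -11), transverse axis vertical; a² = 121, b² = 48.
c² = a² + b² = 121 + 48 = 169, so c = 13.
Foci lie on the vertical axis through the center: (h, k ± c).

(-2, -24) and (-2, 2)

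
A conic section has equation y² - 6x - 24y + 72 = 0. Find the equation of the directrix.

x = -27/2

Only y is squared. Complete the square in y: (y - 12)² = 6(x + 12).
Vertex (-12, 12); 4p = 6 so p = 3/2. Opens right.
Directrix is the vertical line x = h − p = -12 − (3/2) = -27/2.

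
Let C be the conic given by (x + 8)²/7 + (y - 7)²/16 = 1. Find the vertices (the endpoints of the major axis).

(-8, 3) and (-8, 11)

Center (-8, 7). The larger denominator 16 sits under the y-term, so the major axis is vertical; a² = 16, b² = 7.
a = 4. Vertices at (h, k ± a).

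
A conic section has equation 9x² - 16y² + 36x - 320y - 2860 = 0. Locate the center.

Group the x- and y-terms: 9(x² + 4x) -16(y² + 20y) = 2860
9(x + 2)² -16(y + 10)² = 2860 + 36 - 1600 = 1296
Divide by 1296: (x + 2)²/144 - (y + 10)²/81 = 1
Hyperbola with center (-2, -10).

(-2, -10)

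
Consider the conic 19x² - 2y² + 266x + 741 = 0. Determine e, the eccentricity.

e = √42/2

Group the x- and y-terms: 19(x² + 14x) -2y² = -741
19(x + 7)² -2y² = -741 + 931 + 0 = 190
Divide by 190: (x + 7)²/10 - y²/95 = 1
Hyperbola, center (-7, 0), transverse axis horizontal; a² = 10, b² = 95.
c² = a² + b² = 105, so c = √105.
e = c/a = √105/√10 = √42/2.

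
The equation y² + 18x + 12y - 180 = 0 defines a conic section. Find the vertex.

(12, -6)

Only y is squared. Complete the square in y: (y + 6)² = -18(x - 12).
Vertex (12, -6); 4p = -18 so p = -9/2. Opens left.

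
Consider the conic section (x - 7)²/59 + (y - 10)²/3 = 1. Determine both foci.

(7 - 2√14, 10) and (7 + 2√14, 10)

Center (7, 10). The larger denominator 59 sits under the x-term, so the major axis is horizontal; a² = 59, b² = 3.
c² = a² - b² = 59 - 3 = 56, so c = 2√14.
Foci lie on the horizontal axis through the center: (h ± c, k).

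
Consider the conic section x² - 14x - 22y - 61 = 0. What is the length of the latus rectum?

Only x is squared. Complete the square in x: (x - 7)² = 22(y + 5).
Vertex (7, -5); 4p = 22 so p = 11/2. Opens up.
Latus rectum length = |4p| = 22.

22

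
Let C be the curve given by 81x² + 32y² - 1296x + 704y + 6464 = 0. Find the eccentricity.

Rearranging, 81(x² - 16x) + 32(y² + 22y) = -6464.
Completing the square gives 81(x - 8)² + 32(y + 11)² = -6464 + 5184 + 3872 = 2592.
Dividing both sides by 2592: (x - 8)²/32 + (y + 11)²/81 = 1
Ellipse, center (8, -11), major axis vertical; a² = 81, b² = 32.
c² = a² - b² = 49, so c = 7.
e = c/a = 7/9.

e = 7/9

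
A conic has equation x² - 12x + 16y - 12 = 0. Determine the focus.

(6, -1)

Only x is squared. Complete the square in x: (x - 6)² = -16(y - 3).
Vertex (6, 3); 4p = -16 so p = -4. Opens down.
Focus is p units from the vertex along the axis: (h, k + p).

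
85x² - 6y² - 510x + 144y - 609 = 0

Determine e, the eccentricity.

Rearranging, 85(x² - 6x) -6(y² - 24y) = 609.
Completing the square gives 85(x - 3)² -6(y - 12)² = 609 + 765 - 864 = 510.
Dividing both sides by 510: (x - 3)²/6 - (y - 12)²/85 = 1
Hyperbola, center (3, 12), transverse axis horizontal; a² = 6, b² = 85.
c² = a² + b² = 91, so c = √91.
e = c/a = √91/√6 = √546/6.

e = √546/6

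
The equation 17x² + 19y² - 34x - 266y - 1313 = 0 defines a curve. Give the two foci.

Collect terms: 17(x² - 2x) + 19(y² - 14y) = 1313
Complete the square in x and y: 17(x - 1)² + 19(y - 7)² = 1313 + 17 + 931 = 2261
Divide by 2261: (x - 1)²/133 + (y - 7)²/119 = 1
Ellipse, center (1, 7), major axis horizontal; a² = 133, b² = 119.
c² = a² - b² = 133 - 119 = 14, so c = √14.
Foci lie on the horizontal axis through the center: (h ± c, k).

(1 - √14, 7) and (1 + √14, 7)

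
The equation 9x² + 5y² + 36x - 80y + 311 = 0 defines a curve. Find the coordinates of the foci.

9(x² + 4x) + 5(y² - 16y) = -311
Complete the square in x and y: 9(x + 2)² + 5(y - 8)² = -311 + 36 + 320 = 45
Divide through by 45 to get (x + 2)²/5 + (y - 8)²/9 = 1.
Ellipse, center (-2, 8), major axis vertical; a² = 9, b² = 5.
c² = a² - b² = 9 - 5 = 4, so c = 2.
Foci lie on the vertical axis through the center: (h, k ± c).

(-2, 6) and (-2, 10)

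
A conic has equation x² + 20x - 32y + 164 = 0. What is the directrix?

Only x is squared. Complete the square in x: (x + 10)² = 32(y - 2).
Vertex (-10, 2); 4p = 32 so p = 8. Opens up.
Directrix is the horizontal line y = k − p = 2 − (8) = -6.

y = -6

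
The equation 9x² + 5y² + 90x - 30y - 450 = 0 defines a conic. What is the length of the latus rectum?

Collect terms: 9(x² + 10x) + 5(y² - 6y) = 450
Completing the square gives 9(x + 5)² + 5(y - 3)² = 450 + 225 + 45 = 720.
Dividing both sides by 720: (x + 5)²/80 + (y - 3)²/144 = 1
Ellipse, center (-5, 3), major axis vertical; a² = 144, b² = 80.
Latus rectum length = 2b²/a = 2·80/12 = 40/3.

40/3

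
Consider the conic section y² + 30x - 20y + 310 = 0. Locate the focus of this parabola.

Only y is squared. Complete the square in y: (y - 10)² = -30(x + 7).
Vertex (-7, 10); 4p = -30 so p = -15/2. Opens left.
Focus is p units from the vertex along the axis: (h + p, k).

(-29/2, 10)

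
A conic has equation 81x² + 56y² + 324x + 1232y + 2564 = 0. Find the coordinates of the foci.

(-2, -16) and (-2, -6)

Group the x- and y-terms: 81(x² + 4x) + 56(y² + 22y) = -2564
81(x + 2)² + 56(y + 11)² = -2564 + 324 + 6776 = 4536
Dividing both sides by 4536: (x + 2)²/56 + (y + 11)²/81 = 1
Ellipse, center (-2, -11), major axis vertical; a² = 81, b² = 56.
c² = a² - b² = 81 - 56 = 25, so c = 5.
Foci lie on the vertical axis through the center: (h, k ± c).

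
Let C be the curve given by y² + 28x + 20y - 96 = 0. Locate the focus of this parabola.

Only y is squared. Complete the square in y: (y + 10)² = -28(x - 7).
Vertex (7, -10); 4p = -28 so p = -7. Opens left.
Focus is p units from the vertex along the axis: (h + p, k).

(0, -10)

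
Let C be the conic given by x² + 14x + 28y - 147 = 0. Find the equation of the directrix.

Only x is squared. Complete the square in x: (x + 7)² = -28(y - 7).
Vertex (-7, 7); 4p = -28 so p = -7. Opens down.
Directrix is the horizontal line y = k − p = 7 − (-7) = 14.

y = 14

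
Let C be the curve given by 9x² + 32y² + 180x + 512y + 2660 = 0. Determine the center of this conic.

(-10, -8)

Rearranging, 9(x² + 20x) + 32(y² + 16y) = -2660.
Completing the square gives 9(x + 10)² + 32(y + 8)² = -2660 + 900 + 2048 = 288.
Dividing both sides by 288: (x + 10)²/32 + (y + 8)²/9 = 1
Ellipse with center (-10, -8).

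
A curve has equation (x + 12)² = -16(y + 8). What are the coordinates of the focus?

Vertex (-12, -8); 4p = -16 so p = -4. Opens down.
Focus is p units from the vertex along the axis: (h, k + p).

(-12, -12)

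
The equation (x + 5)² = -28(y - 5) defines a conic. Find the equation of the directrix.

Vertex (-5, 5); 4p = -28 so p = -7. Opens down.
Directrix is the horizontal line y = k − p = 5 − (-7) = 12.

y = 12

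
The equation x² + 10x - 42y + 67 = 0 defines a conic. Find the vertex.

Only x is squared. Complete the square in x: (x + 5)² = 42(y - 1).
Vertex (-5, 1); 4p = 42 so p = 21/2. Opens up.

(-5, 1)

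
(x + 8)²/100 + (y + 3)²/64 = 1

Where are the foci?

Center (-8, -3). The larger denominator 100 sits under the x-term, so the major axis is horizontal; a² = 100, b² = 64.
c² = a² - b² = 100 - 64 = 36, so c = 6.
Foci lie on the horizontal axis through the center: (h ± c, k).

(-14, -3) and (-2, -3)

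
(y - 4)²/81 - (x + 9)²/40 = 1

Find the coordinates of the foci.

Center (-9, 4). The positive term is the y-term, so the transverse axis is vertical; a² = 81, b² = 40.
c² = a² + b² = 81 + 40 = 121, so c = 11.
Foci lie on the vertical axis through the center: (h, k ± c).

(-9, -7) and (-9, 15)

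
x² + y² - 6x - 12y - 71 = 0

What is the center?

(3, 6)

Rearranging, (x² - 6x) + (y² - 12y) = 71.
Completing the square gives (x - 3)² + (y - 6)² = 71 + 9 + 36 = 116.
So (x - 3)² + (y - 6)² = 116.
Circle centered at (3, 6) with r² = 116.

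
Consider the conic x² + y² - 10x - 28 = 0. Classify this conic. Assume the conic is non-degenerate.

circle

No xy term. Coefficients of x² and y² are A = 1, C = 1.
A = C (same sign) ⇒ circle.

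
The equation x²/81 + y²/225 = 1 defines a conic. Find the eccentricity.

Center (0, 0). The larger denominator 225 sits under the y-term, so the major axis is vertical; a² = 225, b² = 81.
c² = a² - b² = 144, so c = 12.
e = c/a = 12/15 = 4/5.

e = 4/5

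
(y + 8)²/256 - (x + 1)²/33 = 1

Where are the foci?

Center (-1, -8). The positive term is the y-term, so the transverse axis is vertical; a² = 256, b² = 33.
c² = a² + b² = 256 + 33 = 289, so c = 17.
Foci lie on the vertical axis through the center: (h, k ± c).

(-1, -25) and (-1, 9)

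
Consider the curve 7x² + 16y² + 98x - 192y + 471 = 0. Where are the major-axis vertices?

Collect terms: 7(x² + 14x) + 16(y² - 12y) = -471
7(x + 7)² + 16(y - 6)² = -471 + 343 + 576 = 448
Divide by 448: (x + 7)²/64 + (y - 6)²/28 = 1
Ellipse, center (-7, 6), major axis horizontal; a² = 64, b² = 28.
a = 8. Vertices at (h ± a, k).

(-15, 6) and (1, 6)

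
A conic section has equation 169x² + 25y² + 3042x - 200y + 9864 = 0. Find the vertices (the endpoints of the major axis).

(-9, -9) and (-9, 17)

Rearranging, 169(x² + 18x) + 25(y² - 8y) = -9864.
169(x + 9)² + 25(y - 4)² = -9864 + 13689 + 400 = 4225
Divide by 4225: (x + 9)²/25 + (y - 4)²/169 = 1
Ellipse, center (-9, 4), major axis vertical; a² = 169, b² = 25.
a = 13. Vertices at (h, k ± a).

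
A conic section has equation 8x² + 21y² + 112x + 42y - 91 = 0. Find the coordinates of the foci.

8(x² + 14x) + 21(y² + 2y) = 91
Complete the square in x and y: 8(x + 7)² + 21(y + 1)² = 91 + 392 + 21 = 504
Dividing both sides by 504: (x + 7)²/63 + (y + 1)²/24 = 1
Ellipse, center (-7, -1), major axis horizontal; a² = 63, b² = 24.
c² = a² - b² = 63 - 24 = 39, so c = √39.
Foci lie on the horizontal axis through the center: (h ± c, k).

(-7 - √39, -1) and (-7 + √39, -1)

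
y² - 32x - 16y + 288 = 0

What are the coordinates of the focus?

Only y is squared. Complete the square in y: (y - 8)² = 32(x - 7).
Vertex (7, 8); 4p = 32 so p = 8. Opens right.
Focus is p units from the vertex along the axis: (h + p, k).

(15, 8)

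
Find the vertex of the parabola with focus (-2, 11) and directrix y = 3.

(-2, 7)

The vertex is the midpoint between the focus and the directrix along the axis of symmetry.
Axis is vertical (directrix is horizontal). Vertex y-coordinate = (11 + 3)/2 = 7; x-coordinate = -2.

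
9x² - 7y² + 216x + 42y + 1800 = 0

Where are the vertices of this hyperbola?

(-12, -6) and (-12, 12)

Group: 9(x² + 24x) -7(y² - 6y) = -1800
9(x + 12)² -7(y - 3)² = -1800 + 1296 - 63 = -567
Divide by -567: (y - 3)²/81 - (x + 12)²/63 = 1
Hyperbola, center (-12, 3), transverse axis vertical; a² = 81, b² = 63.
a = 9. Vertices at (h, k ± a).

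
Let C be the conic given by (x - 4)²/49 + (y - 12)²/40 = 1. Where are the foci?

Center (4, 12). The larger denominator 49 sits under the x-term, so the major axis is horizontal; a² = 49, b² = 40.
c² = a² - b² = 49 - 40 = 9, so c = 3.
Foci lie on the horizontal axis through the center: (h ± c, k).

(1, 12) and (7, 12)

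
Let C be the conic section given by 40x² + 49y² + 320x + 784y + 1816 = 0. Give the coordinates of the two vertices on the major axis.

(-11, -8) and (3, -8)

40(x² + 8x) + 49(y² + 16y) = -1816
Complete the square: 40(x + 4)² + 49(y + 8)² = -1816 + 640 + 3136 = 1960
Dividing both sides by 1960: (x + 4)²/49 + (y + 8)²/40 = 1
Ellipse, center (-4, -8), major axis horizontal; a² = 49, b² = 40.
a = 7. Vertices at (h ± a, k).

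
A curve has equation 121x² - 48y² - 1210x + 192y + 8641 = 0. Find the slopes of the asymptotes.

Rearranging, 121(x² - 10x) -48(y² - 4y) = -8641.
Complete the square: 121(x - 5)² -48(y - 2)² = -8641 + 3025 - 192 = -5808
Divide through by -5808 to get (y - 2)²/121 - (x - 5)²/48 = 1.
Hyperbola, center (5, 2), transverse axis vertical; a² = 121, b² = 48.
For a vertical hyperbola the asymptotes have slope ±a/b.
Here that is ±11/4√3 = ±11√3/12.

11√3/12 and -11√3/12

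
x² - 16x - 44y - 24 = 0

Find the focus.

(8, 9)

Only x is squared. Complete the square in x: (x - 8)² = 44(y + 2).
Vertex (8, -2); 4p = 44 so p = 11. Opens up.
Focus is p units from the vertex along the axis: (h, k + p).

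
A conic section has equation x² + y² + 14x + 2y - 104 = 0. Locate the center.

(-7, -1)

Group the x- and y-terms: (x² + 14x) + (y² + 2y) = 104
Complete the square: (x + 7)² + (y + 1)² = 104 + 49 + 1 = 154
So (x + 7)² + (y + 1)² = 154.
Circle centered at (-7, -1) with r² = 154.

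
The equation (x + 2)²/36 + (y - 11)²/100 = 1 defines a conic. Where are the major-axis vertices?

(-2, 1) and (-2, 21)

Center (-2, 11). The larger denominator 100 sits under the y-term, so the major axis is vertical; a² = 100, b² = 36.
a = 10. Vertices at (h, k ± a).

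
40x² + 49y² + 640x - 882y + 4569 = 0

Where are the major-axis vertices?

(-15, 9) and (-1, 9)

Group the x- and y-terms: 40(x² + 16x) + 49(y² - 18y) = -4569
Complete the square: 40(x + 8)² + 49(y - 9)² = -4569 + 2560 + 3969 = 1960
Dividing both sides by 1960: (x + 8)²/49 + (y - 9)²/40 = 1
Ellipse, center (-8, 9), major axis horizontal; a² = 49, b² = 40.
a = 7. Vertices at (h ± a, k).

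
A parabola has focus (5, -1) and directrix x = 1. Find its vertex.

(3, -1)

The vertex is the midpoint between the focus and the directrix along the axis of symmetry.
Axis is horizontal (directrix is vertical). Vertex x-coordinate = (5 + 1)/2 = 3; y-coordinate = -1.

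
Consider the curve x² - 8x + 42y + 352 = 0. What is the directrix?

y = 5/2

Only x is squared. Complete the square in x: (x - 4)² = -42(y + 8).
Vertex (4, -8); 4p = -42 so p = -21/2. Opens down.
Directrix is the horizontal line y = k − p = -8 − (-21/2) = 5/2.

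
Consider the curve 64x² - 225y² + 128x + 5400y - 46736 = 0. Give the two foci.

(-18, 12) and (16, 12)

Collect terms: 64(x² + 2x) -225(y² - 24y) = 46736
64(x + 1)² -225(y - 12)² = 46736 + 64 - 32400 = 14400
Divide by 14400: (x + 1)²/225 - (y - 12)²/64 = 1
Hyperbola, center (-1, 12), transverse axis horizontal; a² = 225, b² = 64.
c² = a² + b² = 225 + 64 = 289, so c = 17.
Foci lie on the horizontal axis through the center: (h ± c, k).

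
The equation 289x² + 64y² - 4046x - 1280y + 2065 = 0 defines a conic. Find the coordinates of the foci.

(7, -5) and (7, 25)

Group: 289(x² - 14x) + 64(y² - 20y) = -2065
Complete the square in x and y: 289(x - 7)² + 64(y - 10)² = -2065 + 14161 + 6400 = 18496
Divide by 18496: (x - 7)²/64 + (y - 10)²/289 = 1
Ellipse, center (7, 10), major axis vertical; a² = 289, b² = 64.
c² = a² - b² = 289 - 64 = 225, so c = 15.
Foci lie on the vertical axis through the center: (h, k ± c).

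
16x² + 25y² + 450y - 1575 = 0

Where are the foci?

Group: 16x² + 25(y² + 18y) = 1575
Complete the square in x and y: 16x² + 25(y + 9)² = 1575 + 0 + 2025 = 3600
Divide by 3600: x²/225 + (y + 9)²/144 = 1
Ellipse, center (0, -9), major axis horizontal; a² = 225, b² = 144.
c² = a² - b² = 225 - 144 = 81, so c = 9.
Foci lie on the horizontal axis through the center: (h ± c, k).

(-9, -9) and (9, -9)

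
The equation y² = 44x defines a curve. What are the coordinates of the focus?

(11, 0)

Vertex (0, 0); 4p = 44 so p = 11. Opens right.
Focus is p units from the vertex along the axis: (h + p, k).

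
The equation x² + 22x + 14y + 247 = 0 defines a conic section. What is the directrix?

y = -11/2

Only x is squared. Complete the square in x: (x + 11)² = -14(y + 9).
Vertex (-11, -9); 4p = -14 so p = -7/2. Opens down.
Directrix is the horizontal line y = k − p = -9 − (-7/2) = -11/2.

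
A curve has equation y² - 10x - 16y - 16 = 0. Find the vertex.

Only y is squared. Complete the square in y: (y - 8)² = 10(x + 8).
Vertex (-8, 8); 4p = 10 so p = 5/2. Opens right.

(-8, 8)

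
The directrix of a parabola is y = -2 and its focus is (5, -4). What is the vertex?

(5, -3)

The vertex is the midpoint between the focus and the directrix along the axis of symmetry.
Axis is vertical (directrix is horizontal). Vertex y-coordinate = (-4 + (-2))/2 = -3; x-coordinate = 5.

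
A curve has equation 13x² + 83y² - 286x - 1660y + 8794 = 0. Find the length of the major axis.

2√83

Group the x- and y-terms: 13(x² - 22x) + 83(y² - 20y) = -8794
Completing the square gives 13(x - 11)² + 83(y - 10)² = -8794 + 1573 + 8300 = 1079.
Dividing both sides by 1079: (x - 11)²/83 + (y - 10)²/13 = 1
Ellipse, center (11, 10), major axis horizontal; a² = 83, b² = 13.
a² = 83 so a = √83; the major axis has length 2a = 2√83.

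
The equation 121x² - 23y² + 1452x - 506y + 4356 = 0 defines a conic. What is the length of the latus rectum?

Rearranging, 121(x² + 12x) -23(y² + 22y) = -4356.
Complete the square: 121(x + 6)² -23(y + 11)² = -4356 + 4356 - 2783 = -2783
Divide by -2783: (y + 11)²/121 - (x + 6)²/23 = 1
Hyperbola, center (-6, -11), transverse axis vertical; a² = 121, b² = 23.
Latus rectum length = 2b²/a = 2·23/11 = 46/11.

46/11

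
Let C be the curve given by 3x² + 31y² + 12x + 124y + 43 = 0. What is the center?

Rearranging, 3(x² + 4x) + 31(y² + 4y) = -43.
Complete the square: 3(x + 2)² + 31(y + 2)² = -43 + 12 + 124 = 93
Divide by 93: (x + 2)²/31 + (y + 2)²/3 = 1
Ellipse with center (-2, -2).

(-2, -2)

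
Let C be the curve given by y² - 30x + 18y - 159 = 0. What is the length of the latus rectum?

30

Only y is squared. Complete the square in y: (y + 9)² = 30(x + 8).
Vertex (-8, -9); 4p = 30 so p = 15/2. Opens right.
Latus rectum length = |4p| = 30.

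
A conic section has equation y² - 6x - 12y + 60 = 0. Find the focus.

Only y is squared. Complete the square in y: (y - 6)² = 6(x - 4).
Vertex (4, 6); 4p = 6 so p = 3/2. Opens right.
Focus is p units from the vertex along the axis: (h + p, k).

(11/2, 6)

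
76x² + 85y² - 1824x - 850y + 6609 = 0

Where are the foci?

Group the x- and y-terms: 76(x² - 24x) + 85(y² - 10y) = -6609
Complete the square: 76(x - 12)² + 85(y - 5)² = -6609 + 10944 + 2125 = 6460
Dividing both sides by 6460: (x - 12)²/85 + (y - 5)²/76 = 1
Ellipse, center (12, 5), major axis horizontal; a² = 85, b² = 76.
c² = a² - b² = 85 - 76 = 9, so c = 3.
Foci lie on the horizontal axis through the center: (h ± c, k).

(9, 5) and (15, 5)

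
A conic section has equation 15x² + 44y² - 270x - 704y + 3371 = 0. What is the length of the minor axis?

2√15

Group the x- and y-terms: 15(x² - 18x) + 44(y² - 16y) = -3371
Complete the square: 15(x - 9)² + 44(y - 8)² = -3371 + 1215 + 2816 = 660
Dividing both sides by 660: (x - 9)²/44 + (y - 8)²/15 = 1
Ellipse, center (9, 8), major axis horizontal; a² = 44, b² = 15.
b² = 15 so b = √15; the minor axis has length 2b = 2√15.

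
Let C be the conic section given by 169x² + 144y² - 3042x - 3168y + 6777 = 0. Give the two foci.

Collect terms: 169(x² - 18x) + 144(y² - 22y) = -6777
Completing the square gives 169(x - 9)² + 144(y - 11)² = -6777 + 13689 + 17424 = 24336.
Divide by 24336: (x - 9)²/144 + (y - 11)²/169 = 1
Ellipse, center (9, 11), major axis vertical; a² = 169, b² = 144.
c² = a² - b² = 169 - 144 = 25, so c = 5.
Foci lie on the vertical axis through the center: (h, k ± c).

(9, 6) and (9, 16)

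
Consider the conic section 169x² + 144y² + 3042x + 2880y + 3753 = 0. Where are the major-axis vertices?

(-9, -23) and (-9, 3)

Group: 169(x² + 18x) + 144(y² + 20y) = -3753
169(x + 9)² + 144(y + 10)² = -3753 + 13689 + 14400 = 24336
Divide by 24336: (x + 9)²/144 + (y + 10)²/169 = 1
Ellipse, center (-9, -10), major axis vertical; a² = 169, b² = 144.
a = 13. Vertices at (h, k ± a).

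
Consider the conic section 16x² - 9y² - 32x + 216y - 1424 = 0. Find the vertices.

Group: 16(x² - 2x) -9(y² - 24y) = 1424
Completing the square gives 16(x - 1)² -9(y - 12)² = 1424 + 16 - 1296 = 144.
Divide through by 144 to get (x - 1)²/9 - (y - 12)²/16 = 1.
Hyperbola, center (1, 12), transverse axis horizontal; a² = 9, b² = 16.
a = 3. Vertices at (h ± a, k).

(-2, 12) and (4, 12)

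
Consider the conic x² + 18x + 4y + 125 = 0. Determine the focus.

Only x is squared. Complete the square in x: (x + 9)² = -4(y + 11).
Vertex (-9, -11); 4p = -4 so p = -1. Opens down.
Focus is p units from the vertex along the axis: (h, k + p).

(-9, -12)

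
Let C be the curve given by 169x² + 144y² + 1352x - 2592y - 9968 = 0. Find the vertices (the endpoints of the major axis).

(-4, -4) and (-4, 22)

169(x² + 8x) + 144(y² - 18y) = 9968
169(x + 4)² + 144(y - 9)² = 9968 + 2704 + 11664 = 24336
Dividing both sides by 24336: (x + 4)²/144 + (y - 9)²/169 = 1
Ellipse, center (-4, 9), major axis vertical; a² = 169, b² = 144.
a = 13. Vertices at (h, k ± a).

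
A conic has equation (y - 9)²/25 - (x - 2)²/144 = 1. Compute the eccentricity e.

Center (2, 9). The positive term is the y-term, so the transverse axis is vertical; a² = 25, b² = 144.
c² = a² + b² = 169, so c = 13.
e = c/a = 13/5.

e = 13/5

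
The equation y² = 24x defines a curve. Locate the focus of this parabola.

Vertex (0, 0); 4p = 24 so p = 6. Opens right.
Focus is p units from the vertex along the axis: (h + p, k).

(6, 0)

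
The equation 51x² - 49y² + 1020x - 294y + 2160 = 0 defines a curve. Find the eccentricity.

e = 10/7

Group the x- and y-terms: 51(x² + 20x) -49(y² + 6y) = -2160
Complete the square in x and y: 51(x + 10)² -49(y + 3)² = -2160 + 5100 - 441 = 2499
Divide by 2499: (x + 10)²/49 - (y + 3)²/51 = 1
Hyperbola, center (-10, -3), transverse axis horizontal; a² = 49, b² = 51.
c² = a² + b² = 100, so c = 10.
e = c/a = 10/7.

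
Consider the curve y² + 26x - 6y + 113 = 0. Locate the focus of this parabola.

Only y is squared. Complete the square in y: (y - 3)² = -26(x + 4).
Vertex (-4, 3); 4p = -26 so p = -13/2. Opens left.
Focus is p units from the vertex along the axis: (h + p, k).

(-21/2, 3)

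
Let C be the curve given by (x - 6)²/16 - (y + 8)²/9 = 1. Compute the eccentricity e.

Center (6, -8). The positive term is the x-term, so the transverse axis is horizontal; a² = 16, b² = 9.
c² = a² + b² = 25, so c = 5.
e = c/a = 5/4.

e = 5/4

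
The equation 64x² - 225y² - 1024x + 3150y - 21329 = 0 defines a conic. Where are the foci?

Collect terms: 64(x² - 16x) -225(y² - 14y) = 21329
Completing the square gives 64(x - 8)² -225(y - 7)² = 21329 + 4096 - 11025 = 14400.
Dividing both sides by 14400: (x - 8)²/225 - (y - 7)²/64 = 1
Hyperbola, center (8, 7), transverse axis horizontal; a² = 225, b² = 64.
c² = a² + b² = 225 + 64 = 289, so c = 17.
Foci lie on the horizontal axis through the center: (h ± c, k).

(-9, 7) and (25, 7)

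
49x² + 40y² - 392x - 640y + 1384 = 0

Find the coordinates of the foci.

(4, 5) and (4, 11)

Group: 49(x² - 8x) + 40(y² - 16y) = -1384
Complete the square: 49(x - 4)² + 40(y - 8)² = -1384 + 784 + 2560 = 1960
Divide by 1960: (x - 4)²/40 + (y - 8)²/49 = 1
Ellipse, center (4, 8), major axis vertical; a² = 49, b² = 40.
c² = a² - b² = 49 - 40 = 9, so c = 3.
Foci lie on the vertical axis through the center: (h, k ± c).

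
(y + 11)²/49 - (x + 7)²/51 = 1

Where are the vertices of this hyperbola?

Center (-7, -11). The positive term is the y-term, so the transverse axis is vertical; a² = 49, b² = 51.
a = 7. Vertices at (h, k ± a).

(-7, -18) and (-7, -4)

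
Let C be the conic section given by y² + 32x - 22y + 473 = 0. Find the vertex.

Only y is squared. Complete the square in y: (y - 11)² = -32(x + 11).
Vertex (-11, 11); 4p = -32 so p = -8. Opens left.

(-11, 11)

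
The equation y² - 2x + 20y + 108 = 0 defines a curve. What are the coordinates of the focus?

Only y is squared. Complete the square in y: (y + 10)² = 2(x - 4).
Vertex (4, -10); 4p = 2 so p = 1/2. Opens right.
Focus is p units from the vertex along the axis: (h + p, k).

(9/2, -10)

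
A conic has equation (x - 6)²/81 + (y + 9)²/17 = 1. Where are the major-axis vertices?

(-3, -9) and (15, -9)

Center (6, -9). The larger denominator 81 sits under the x-term, so the major axis is horizontal; a² = 81, b² = 17.
a = 9. Vertices at (h ± a, k).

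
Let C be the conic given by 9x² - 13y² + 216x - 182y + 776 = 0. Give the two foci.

Group: 9(x² + 24x) -13(y² + 14y) = -776
Complete the square: 9(x + 12)² -13(y + 7)² = -776 + 1296 - 637 = -117
Divide through by -117 to get (y + 7)²/9 - (x + 12)²/13 = 1.
Hyperbola, center (-12, -7), transverse axis vertical; a² = 9, b² = 13.
c² = a² + b² = 9 + 13 = 22, so c = √22.
Foci lie on the vertical axis through the center: (h, k ± c).

(-12, -7 - √22) and (-12, -7 + √22)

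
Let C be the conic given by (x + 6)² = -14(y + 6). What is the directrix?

y = -5/2

Vertex (-6, -6); 4p = -14 so p = -7/2. Opens down.
Directrix is the horizontal line y = k − p = -6 − (-7/2) = -5/2.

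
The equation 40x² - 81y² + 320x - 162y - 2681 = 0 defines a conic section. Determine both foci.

Group the x- and y-terms: 40(x² + 8x) -81(y² + 2y) = 2681
Complete the square in x and y: 40(x + 4)² -81(y + 1)² = 2681 + 640 - 81 = 3240
Dividing both sides by 3240: (x + 4)²/81 - (y + 1)²/40 = 1
Hyperbola, center (-4, -1), transverse axis horizontal; a² = 81, b² = 40.
c² = a² + b² = 81 + 40 = 121, so c = 11.
Foci lie on the horizontal axis through the center: (h ± c, k).

(-15, -1) and (7, -1)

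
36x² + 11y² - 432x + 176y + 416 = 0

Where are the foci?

(6, -18) and (6, 2)

Group: 36(x² - 12x) + 11(y² + 16y) = -416
Completing the square gives 36(x - 6)² + 11(y + 8)² = -416 + 1296 + 704 = 1584.
Divide by 1584: (x - 6)²/44 + (y + 8)²/144 = 1
Ellipse, center (6, -8), major axis vertical; a² = 144, b² = 44.
c² = a² - b² = 144 - 44 = 100, so c = 10.
Foci lie on the vertical axis through the center: (h, k ± c).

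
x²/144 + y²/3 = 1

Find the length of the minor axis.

2√3

Center (0, 0). The larger denominator 144 sits under the x-term, so the major axis is horizontal; a² = 144, b² = 3.
b² = 3 so b = √3; the minor axis has length 2b = 2√3.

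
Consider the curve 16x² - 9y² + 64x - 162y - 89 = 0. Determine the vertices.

Collect terms: 16(x² + 4x) -9(y² + 18y) = 89
Complete the square: 16(x + 2)² -9(y + 9)² = 89 + 64 - 729 = -576
Divide by -576: (y + 9)²/64 - (x + 2)²/36 = 1
Hyperbola, center (-2, -9), transverse axis vertical; a² = 64, b² = 36.
a = 8. Vertices at (h, k ± a).

(-2, -17) and (-2, -1)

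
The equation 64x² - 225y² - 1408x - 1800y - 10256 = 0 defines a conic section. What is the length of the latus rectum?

128/15

Group the x- and y-terms: 64(x² - 22x) -225(y² + 8y) = 10256
64(x - 11)² -225(y + 4)² = 10256 + 7744 - 3600 = 14400
Divide through by 14400 to get (x - 11)²/225 - (y + 4)²/64 = 1.
Hyperbola, center (11, -4), transverse axis horizontal; a² = 225, b² = 64.
Latus rectum length = 2b²/a = 2·64/15 = 128/15.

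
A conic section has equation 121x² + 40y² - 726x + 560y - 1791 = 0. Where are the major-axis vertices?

Group the x- and y-terms: 121(x² - 6x) + 40(y² + 14y) = 1791
Completing the square gives 121(x - 3)² + 40(y + 7)² = 1791 + 1089 + 1960 = 4840.
Divide by 4840: (x - 3)²/40 + (y + 7)²/121 = 1
Ellipse, center (3, -7), major axis vertical; a² = 121, b² = 40.
a = 11. Vertices at (h, k ± a).

(3, -18) and (3, 4)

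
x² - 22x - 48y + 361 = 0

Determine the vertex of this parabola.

(11, 5)

Only x is squared. Complete the square in x: (x - 11)² = 48(y - 5).
Vertex (11, 5); 4p = 48 so p = 12. Opens up.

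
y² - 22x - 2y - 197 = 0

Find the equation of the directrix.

Only y is squared. Complete the square in y: (y - 1)² = 22(x + 9).
Vertex (-9, 1); 4p = 22 so p = 11/2. Opens right.
Directrix is the vertical line x = h − p = -9 − (11/2) = -29/2.

x = -29/2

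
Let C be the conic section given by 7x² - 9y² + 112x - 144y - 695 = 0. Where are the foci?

(-20, -8) and (4, -8)

Rearranging, 7(x² + 16x) -9(y² + 16y) = 695.
Complete the square: 7(x + 8)² -9(y + 8)² = 695 + 448 - 576 = 567
Dividing both sides by 567: (x + 8)²/81 - (y + 8)²/63 = 1
Hyperbola, center (-8, -8), transverse axis horizontal; a² = 81, b² = 63.
c² = a² + b² = 81 + 63 = 144, so c = 12.
Foci lie on the horizontal axis through the center: (h ± c, k).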